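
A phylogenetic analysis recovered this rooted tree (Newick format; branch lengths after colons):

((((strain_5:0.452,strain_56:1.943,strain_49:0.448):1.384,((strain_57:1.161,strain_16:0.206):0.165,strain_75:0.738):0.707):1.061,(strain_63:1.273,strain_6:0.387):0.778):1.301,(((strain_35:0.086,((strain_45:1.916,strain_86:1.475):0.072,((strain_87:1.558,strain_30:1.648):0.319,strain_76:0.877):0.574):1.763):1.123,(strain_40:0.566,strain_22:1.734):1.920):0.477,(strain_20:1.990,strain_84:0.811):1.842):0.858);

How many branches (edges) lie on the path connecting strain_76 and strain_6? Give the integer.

The MRCA of strain_76 and strain_6 is the root of the tree.
From strain_76 up to that node: 6 branches. From strain_6 up to the same node: 3 branches. Total: 6 + 3 = 9.

9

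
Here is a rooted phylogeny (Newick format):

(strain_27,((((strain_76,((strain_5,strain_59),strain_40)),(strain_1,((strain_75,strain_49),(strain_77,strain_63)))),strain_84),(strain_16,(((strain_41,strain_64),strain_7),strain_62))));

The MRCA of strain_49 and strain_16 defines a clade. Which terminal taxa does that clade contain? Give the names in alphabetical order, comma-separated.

strain_1, strain_16, strain_40, strain_41, strain_49, strain_5, strain_59, strain_62, strain_63, strain_64, strain_7, strain_75, strain_76, strain_77, strain_84

Tracing strain_49: it sits inside (strain_75,strain_49).
Tracing strain_16: it sits inside (strain_16,(((strain_41,strain_64),strain_7),strain_62)).
The smallest clade enclosing both is ((((strain_76,((strain_5,strain_59),strain_40)),(strain_1,((strain_75,strain_49),(strain_77,strain_63)))),strain_84),(strain_16,(((strain_41,strain_64),strain_7),strain_62))); the answer is its 15 terminal taxa in alphabetical order.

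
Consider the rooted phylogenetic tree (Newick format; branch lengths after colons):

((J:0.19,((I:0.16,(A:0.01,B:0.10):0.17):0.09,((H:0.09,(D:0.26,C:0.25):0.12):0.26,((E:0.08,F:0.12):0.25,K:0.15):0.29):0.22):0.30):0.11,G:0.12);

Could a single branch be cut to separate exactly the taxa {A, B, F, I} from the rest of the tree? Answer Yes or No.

The MRCA of the listed taxa subtends ((I,(A,B)),((H,(D,C)),((E,F),K))).
That clade also contains C, D, E, H, K, which are not in the proposed group, so the group is not monophyletic.

No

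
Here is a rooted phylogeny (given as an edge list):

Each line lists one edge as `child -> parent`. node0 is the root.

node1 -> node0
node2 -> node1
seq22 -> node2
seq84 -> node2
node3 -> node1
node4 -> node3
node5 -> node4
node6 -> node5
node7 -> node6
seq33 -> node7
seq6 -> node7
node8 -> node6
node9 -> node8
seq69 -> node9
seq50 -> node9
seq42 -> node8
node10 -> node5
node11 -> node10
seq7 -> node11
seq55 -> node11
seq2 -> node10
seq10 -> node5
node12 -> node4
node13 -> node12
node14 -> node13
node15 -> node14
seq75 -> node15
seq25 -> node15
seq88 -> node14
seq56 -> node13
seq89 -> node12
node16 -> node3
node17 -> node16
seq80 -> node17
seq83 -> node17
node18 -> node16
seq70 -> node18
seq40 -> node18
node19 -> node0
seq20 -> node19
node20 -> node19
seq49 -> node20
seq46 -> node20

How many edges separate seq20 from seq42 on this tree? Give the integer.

9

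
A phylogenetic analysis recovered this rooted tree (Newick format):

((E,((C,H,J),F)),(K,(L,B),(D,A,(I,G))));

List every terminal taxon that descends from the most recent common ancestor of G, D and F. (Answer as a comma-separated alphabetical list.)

A, B, C, D, E, F, G, H, I, J, K, L

Tracing G: it sits inside (I,G).
Tracing D: it sits inside (D,A,(I,G)).
Tracing F: it sits inside ((C,H,J),F).
The smallest clade enclosing all 3 is the whole tree (their MRCA is the root), so the answer is all 12 tips in alphabetical order.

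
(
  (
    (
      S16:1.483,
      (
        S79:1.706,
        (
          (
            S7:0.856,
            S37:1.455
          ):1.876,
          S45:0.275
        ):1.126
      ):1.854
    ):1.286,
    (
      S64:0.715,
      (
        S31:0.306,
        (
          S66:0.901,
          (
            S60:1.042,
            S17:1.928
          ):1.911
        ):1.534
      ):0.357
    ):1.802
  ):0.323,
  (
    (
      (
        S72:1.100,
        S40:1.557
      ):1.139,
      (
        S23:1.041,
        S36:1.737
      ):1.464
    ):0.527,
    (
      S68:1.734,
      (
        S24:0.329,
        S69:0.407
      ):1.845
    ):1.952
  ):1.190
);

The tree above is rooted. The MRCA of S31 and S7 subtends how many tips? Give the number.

The MRCA of S31 and S7 is the node subtending ((S16,(S79,((S7,S37),S45))),(S64,(S31,(S66,(S60,S17))))).
That clade contains 10 terminal taxa: S16, S17, S31, S37, S45, S60, S64, S66, S7, S79.

10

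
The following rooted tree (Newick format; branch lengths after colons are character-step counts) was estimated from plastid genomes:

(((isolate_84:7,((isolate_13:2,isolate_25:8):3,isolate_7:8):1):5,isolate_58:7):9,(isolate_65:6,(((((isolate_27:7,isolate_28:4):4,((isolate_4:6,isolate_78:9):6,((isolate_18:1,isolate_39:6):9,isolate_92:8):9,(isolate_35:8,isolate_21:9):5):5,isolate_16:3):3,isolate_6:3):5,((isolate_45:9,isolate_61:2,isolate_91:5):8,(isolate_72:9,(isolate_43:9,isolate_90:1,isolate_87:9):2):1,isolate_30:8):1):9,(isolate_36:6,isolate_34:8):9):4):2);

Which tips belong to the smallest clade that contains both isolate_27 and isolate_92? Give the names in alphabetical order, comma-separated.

Tracing isolate_27: it sits inside (isolate_27,isolate_28).
Tracing isolate_92: it sits inside ((isolate_18,isolate_39),isolate_92).
The smallest clade enclosing both is ((isolate_27,isolate_28),((isolate_4,isolate_78),((isolate_18,isolate_39),isolate_92),(isolate_35,isolate_21)),isolate_16); the answer is its 10 terminal taxa in alphabetical order.

isolate_16, isolate_18, isolate_21, isolate_27, isolate_28, isolate_35, isolate_39, isolate_4, isolate_78, isolate_92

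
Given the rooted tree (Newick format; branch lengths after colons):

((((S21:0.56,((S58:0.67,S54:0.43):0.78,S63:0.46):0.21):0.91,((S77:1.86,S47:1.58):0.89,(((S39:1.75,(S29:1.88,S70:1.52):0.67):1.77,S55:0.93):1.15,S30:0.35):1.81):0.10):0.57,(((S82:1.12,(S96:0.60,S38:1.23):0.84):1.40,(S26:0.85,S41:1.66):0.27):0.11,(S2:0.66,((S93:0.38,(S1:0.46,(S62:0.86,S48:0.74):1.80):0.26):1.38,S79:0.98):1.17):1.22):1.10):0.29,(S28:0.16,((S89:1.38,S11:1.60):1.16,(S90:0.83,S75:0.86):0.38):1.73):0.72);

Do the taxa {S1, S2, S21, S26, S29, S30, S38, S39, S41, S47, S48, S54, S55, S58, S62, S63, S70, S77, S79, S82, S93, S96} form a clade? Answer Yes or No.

The most recent common ancestor of these taxa subtends (((S21,((S58,S54),S63)),((S77,S47),(((S39,(S29,S70)),S55),S30))),(((S82,(S96,S38)),(S26,S41)),(S2,((S93,(S1,(S62,S48))),S79)))).
That clade has exactly 22 tips — every listed taxon and nothing else — so the group is monophyletic.

Yes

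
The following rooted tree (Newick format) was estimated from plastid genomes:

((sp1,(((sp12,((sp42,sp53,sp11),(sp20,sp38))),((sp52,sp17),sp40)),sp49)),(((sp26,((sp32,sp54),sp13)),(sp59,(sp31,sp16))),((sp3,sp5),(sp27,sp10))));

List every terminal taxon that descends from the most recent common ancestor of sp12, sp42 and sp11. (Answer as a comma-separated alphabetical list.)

Tracing sp12: it sits inside (sp12,((sp42,sp53,sp11),(sp20,sp38))).
Tracing sp42: it sits inside (sp42,sp53,sp11).
Tracing sp11: it sits inside (sp42,sp53,sp11).
The smallest clade enclosing all 3 is (sp12,((sp42,sp53,sp11),(sp20,sp38))); the answer is its 6 terminal taxa in alphabetical order.

sp11, sp12, sp20, sp38, sp42, sp53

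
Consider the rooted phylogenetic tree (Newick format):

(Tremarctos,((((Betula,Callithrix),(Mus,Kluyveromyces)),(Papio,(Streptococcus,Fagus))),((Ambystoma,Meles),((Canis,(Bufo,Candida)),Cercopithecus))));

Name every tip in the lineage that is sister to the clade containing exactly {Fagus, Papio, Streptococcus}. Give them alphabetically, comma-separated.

The clade containing exactly {Fagus, Papio, Streptococcus} attaches to the tree at the node subtending (((Betula,Callithrix),(Mus,Kluyveromyces)),(Papio,(Streptococcus,Fagus))).
The other lineage descending from that same node — the sister group — is ((Betula,Callithrix),(Mus,Kluyveromyces)); its 4 tips in alphabetical order are the answer.

Betula, Callithrix, Kluyveromyces, Mus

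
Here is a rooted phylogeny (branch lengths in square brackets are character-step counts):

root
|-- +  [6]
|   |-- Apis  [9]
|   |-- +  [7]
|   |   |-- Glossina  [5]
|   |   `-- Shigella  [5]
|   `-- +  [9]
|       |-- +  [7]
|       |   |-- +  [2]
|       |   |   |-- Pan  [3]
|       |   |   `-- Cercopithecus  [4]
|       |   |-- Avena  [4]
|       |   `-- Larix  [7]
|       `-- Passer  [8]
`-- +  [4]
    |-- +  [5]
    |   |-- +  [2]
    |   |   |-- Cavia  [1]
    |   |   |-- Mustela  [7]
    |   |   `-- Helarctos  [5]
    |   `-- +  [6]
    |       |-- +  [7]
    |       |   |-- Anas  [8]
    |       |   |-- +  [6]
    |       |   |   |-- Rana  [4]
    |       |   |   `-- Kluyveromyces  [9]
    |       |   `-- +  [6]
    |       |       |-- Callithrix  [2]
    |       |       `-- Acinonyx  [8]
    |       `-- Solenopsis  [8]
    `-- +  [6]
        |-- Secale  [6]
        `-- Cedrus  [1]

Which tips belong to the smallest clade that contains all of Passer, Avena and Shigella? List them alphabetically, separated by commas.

Apis, Avena, Cercopithecus, Glossina, Larix, Pan, Passer, Shigella

Tracing Passer: it sits inside (((Pan,Cercopithecus),Avena,Larix),Passer).
Tracing Avena: it sits inside ((Pan,Cercopithecus),Avena,Larix).
Tracing Shigella: it sits inside (Glossina,Shigella).
The smallest clade enclosing all 3 is (Apis,(Glossina,Shigella),(((Pan,Cercopithecus),Avena,Larix),Passer)); the answer is its 8 terminal taxa in alphabetical order.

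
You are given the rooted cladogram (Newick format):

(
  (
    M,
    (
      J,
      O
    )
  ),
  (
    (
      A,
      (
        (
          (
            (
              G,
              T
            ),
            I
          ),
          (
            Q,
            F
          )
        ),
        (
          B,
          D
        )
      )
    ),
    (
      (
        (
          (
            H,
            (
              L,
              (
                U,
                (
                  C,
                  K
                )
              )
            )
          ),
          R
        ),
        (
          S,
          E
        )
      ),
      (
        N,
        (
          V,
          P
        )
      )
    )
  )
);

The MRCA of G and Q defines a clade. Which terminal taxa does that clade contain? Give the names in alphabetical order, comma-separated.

Tracing G: it sits inside (G,T).
Tracing Q: it sits inside (Q,F).
The smallest clade enclosing both is (((G,T),I),(Q,F)); the answer is its 5 terminal taxa in alphabetical order.

F, G, I, Q, T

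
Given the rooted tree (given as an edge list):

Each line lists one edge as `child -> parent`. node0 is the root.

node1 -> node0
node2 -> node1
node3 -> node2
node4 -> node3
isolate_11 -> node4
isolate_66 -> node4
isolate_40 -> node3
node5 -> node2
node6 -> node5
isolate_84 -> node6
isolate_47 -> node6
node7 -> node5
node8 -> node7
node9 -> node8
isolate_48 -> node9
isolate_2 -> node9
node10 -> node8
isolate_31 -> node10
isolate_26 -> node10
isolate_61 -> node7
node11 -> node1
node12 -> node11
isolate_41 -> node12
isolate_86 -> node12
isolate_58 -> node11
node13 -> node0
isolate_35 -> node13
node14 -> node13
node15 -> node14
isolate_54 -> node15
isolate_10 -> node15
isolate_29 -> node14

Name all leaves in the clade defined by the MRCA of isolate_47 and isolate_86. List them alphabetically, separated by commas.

Tracing isolate_47: it sits inside (isolate_84,isolate_47).
Tracing isolate_86: it sits inside (isolate_41,isolate_86).
The smallest clade enclosing both is ((((isolate_11,isolate_66),isolate_40),((isolate_84,isolate_47),(((isolate_48,isolate_2),(isolate_31,isolate_26)),isolate_61))),((isolate_41,isolate_86),isolate_58)); the answer is its 13 terminal taxa in alphabetical order.

isolate_11, isolate_2, isolate_26, isolate_31, isolate_40, isolate_41, isolate_47, isolate_48, isolate_58, isolate_61, isolate_66, isolate_84, isolate_86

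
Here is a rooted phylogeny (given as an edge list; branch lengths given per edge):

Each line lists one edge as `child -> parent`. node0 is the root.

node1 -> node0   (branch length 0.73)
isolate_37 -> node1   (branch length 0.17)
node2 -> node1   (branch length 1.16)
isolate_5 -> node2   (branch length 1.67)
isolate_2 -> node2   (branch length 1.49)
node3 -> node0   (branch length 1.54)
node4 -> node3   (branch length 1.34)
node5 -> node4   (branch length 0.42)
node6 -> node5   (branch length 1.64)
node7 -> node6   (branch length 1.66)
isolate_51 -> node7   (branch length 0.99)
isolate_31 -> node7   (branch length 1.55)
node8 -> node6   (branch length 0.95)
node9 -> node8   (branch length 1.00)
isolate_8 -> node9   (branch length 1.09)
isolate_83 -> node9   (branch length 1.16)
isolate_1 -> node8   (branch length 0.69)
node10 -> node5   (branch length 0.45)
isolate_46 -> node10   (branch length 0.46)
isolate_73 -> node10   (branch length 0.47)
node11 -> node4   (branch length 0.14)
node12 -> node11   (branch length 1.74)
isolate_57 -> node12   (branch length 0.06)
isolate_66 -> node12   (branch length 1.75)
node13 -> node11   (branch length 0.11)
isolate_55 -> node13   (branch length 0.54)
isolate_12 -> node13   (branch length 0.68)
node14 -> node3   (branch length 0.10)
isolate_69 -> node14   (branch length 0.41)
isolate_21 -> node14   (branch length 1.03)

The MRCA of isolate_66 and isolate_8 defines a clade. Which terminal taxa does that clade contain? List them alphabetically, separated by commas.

isolate_1, isolate_12, isolate_31, isolate_46, isolate_51, isolate_55, isolate_57, isolate_66, isolate_73, isolate_8, isolate_83

Tracing isolate_66: it sits inside (isolate_57,isolate_66).
Tracing isolate_8: it sits inside (isolate_8,isolate_83).
The smallest clade enclosing both is ((((isolate_51,isolate_31),((isolate_8,isolate_83),isolate_1)),(isolate_46,isolate_73)),((isolate_57,isolate_66),(isolate_55,isolate_12))); the answer is its 11 terminal taxa in alphabetical order.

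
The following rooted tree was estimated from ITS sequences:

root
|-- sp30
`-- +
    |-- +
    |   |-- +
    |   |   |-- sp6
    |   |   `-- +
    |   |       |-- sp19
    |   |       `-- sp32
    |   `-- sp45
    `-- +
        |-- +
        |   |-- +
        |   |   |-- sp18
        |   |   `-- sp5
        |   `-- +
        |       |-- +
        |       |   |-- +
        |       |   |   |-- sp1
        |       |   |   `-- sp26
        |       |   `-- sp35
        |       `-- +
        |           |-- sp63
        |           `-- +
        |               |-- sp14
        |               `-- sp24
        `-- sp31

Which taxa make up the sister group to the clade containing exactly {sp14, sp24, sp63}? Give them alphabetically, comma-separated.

The clade containing exactly {sp14, sp24, sp63} attaches to the tree at the node subtending (((sp1,sp26),sp35),(sp63,(sp14,sp24))).
The other lineage descending from that same node — the sister group — is ((sp1,sp26),sp35); its 3 tips in alphabetical order are the answer.

sp1, sp26, sp35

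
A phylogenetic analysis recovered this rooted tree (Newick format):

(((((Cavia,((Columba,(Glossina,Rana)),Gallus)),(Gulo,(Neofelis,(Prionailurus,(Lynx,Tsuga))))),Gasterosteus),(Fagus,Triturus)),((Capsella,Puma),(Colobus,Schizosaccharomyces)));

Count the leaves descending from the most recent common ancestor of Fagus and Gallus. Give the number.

The MRCA of Fagus and Gallus is the node subtending ((((Cavia,((Columba,(Glossina,Rana)),Gallus)),(Gulo,(Neofelis,(Prionailurus,(Lynx,Tsuga))))),Gasterosteus),(Fagus,Triturus)).
That clade contains 13 terminal taxa: Cavia, Columba, Fagus, Gallus, Gasterosteus, Glossina, Gulo, Lynx, Neofelis, Prionailurus, Rana, Triturus, Tsuga.

13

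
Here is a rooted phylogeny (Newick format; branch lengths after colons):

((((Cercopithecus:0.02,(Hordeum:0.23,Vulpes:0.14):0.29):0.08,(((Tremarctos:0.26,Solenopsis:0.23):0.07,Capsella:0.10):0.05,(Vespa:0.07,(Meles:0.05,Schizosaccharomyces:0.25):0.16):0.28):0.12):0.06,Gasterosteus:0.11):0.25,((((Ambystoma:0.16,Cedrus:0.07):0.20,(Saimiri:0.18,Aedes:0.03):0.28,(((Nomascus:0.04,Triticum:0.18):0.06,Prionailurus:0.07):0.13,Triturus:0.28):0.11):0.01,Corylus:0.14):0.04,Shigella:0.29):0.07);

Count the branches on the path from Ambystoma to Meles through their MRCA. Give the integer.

The MRCA of Ambystoma and Meles is the root of the tree.
From Ambystoma up to that node: 5 branches. From Meles up to the same node: 6 branches. Total: 5 + 6 = 11.

11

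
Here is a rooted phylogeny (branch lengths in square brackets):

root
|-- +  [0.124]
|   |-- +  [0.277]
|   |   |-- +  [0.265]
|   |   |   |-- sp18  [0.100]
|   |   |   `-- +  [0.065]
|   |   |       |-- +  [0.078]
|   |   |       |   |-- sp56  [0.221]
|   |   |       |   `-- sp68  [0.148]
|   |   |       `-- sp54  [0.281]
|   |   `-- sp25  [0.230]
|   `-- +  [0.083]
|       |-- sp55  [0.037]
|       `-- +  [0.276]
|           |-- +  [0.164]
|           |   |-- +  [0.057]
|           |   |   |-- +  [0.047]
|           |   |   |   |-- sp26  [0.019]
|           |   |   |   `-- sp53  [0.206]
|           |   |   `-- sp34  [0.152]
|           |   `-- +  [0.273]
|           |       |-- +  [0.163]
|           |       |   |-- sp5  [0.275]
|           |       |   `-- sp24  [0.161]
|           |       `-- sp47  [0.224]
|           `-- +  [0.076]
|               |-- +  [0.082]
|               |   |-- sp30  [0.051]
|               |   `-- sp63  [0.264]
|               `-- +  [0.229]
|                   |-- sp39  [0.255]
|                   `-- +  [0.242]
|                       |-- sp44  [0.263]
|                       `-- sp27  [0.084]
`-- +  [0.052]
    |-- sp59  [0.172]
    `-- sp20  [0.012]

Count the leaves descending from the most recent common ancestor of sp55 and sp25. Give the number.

17

The MRCA of sp55 and sp25 is the node subtending (((sp18,((sp56,sp68),sp54)),sp25),(sp55,((((sp26,sp53),sp34),((sp5,sp24),sp47)),((sp30,sp63),(sp39,(sp44,sp27)))))).
That clade contains 17 terminal taxa: sp18, sp24, sp25, sp26, sp27, sp30, sp34, sp39, sp44, sp47, sp5, sp53, sp54, sp55, sp56, sp63, sp68.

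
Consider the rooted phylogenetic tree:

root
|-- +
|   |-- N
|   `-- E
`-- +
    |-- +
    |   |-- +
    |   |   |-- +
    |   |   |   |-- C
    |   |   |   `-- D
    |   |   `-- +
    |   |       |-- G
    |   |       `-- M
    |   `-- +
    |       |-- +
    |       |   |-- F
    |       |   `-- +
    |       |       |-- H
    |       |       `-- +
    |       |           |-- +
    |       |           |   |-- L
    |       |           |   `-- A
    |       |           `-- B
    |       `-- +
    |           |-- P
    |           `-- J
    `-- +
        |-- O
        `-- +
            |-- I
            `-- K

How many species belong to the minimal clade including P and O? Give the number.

The MRCA of P and O is the node subtending ((((C,D),(G,M)),((F,(H,((L,A),B))),(P,J))),(O,(I,K))).
That clade contains 14 terminal taxa: A, B, C, D, F, G, H, I, J, K, L, M, O, P.

14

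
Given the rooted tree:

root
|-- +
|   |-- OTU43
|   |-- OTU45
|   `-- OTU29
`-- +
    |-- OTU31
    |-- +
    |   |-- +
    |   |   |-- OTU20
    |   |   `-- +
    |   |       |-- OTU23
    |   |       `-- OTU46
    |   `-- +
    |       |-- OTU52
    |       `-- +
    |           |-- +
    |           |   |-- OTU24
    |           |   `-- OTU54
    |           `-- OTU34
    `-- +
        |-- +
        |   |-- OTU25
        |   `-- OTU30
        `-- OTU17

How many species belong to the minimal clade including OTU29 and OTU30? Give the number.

14

The MRCA of OTU29 and OTU30 is the root, so the clade is the entire tree.
That clade contains 14 terminal taxa: OTU17, OTU20, OTU23, OTU24, OTU25, OTU29, OTU30, OTU31, OTU34, OTU43, OTU45, OTU46, OTU52, OTU54.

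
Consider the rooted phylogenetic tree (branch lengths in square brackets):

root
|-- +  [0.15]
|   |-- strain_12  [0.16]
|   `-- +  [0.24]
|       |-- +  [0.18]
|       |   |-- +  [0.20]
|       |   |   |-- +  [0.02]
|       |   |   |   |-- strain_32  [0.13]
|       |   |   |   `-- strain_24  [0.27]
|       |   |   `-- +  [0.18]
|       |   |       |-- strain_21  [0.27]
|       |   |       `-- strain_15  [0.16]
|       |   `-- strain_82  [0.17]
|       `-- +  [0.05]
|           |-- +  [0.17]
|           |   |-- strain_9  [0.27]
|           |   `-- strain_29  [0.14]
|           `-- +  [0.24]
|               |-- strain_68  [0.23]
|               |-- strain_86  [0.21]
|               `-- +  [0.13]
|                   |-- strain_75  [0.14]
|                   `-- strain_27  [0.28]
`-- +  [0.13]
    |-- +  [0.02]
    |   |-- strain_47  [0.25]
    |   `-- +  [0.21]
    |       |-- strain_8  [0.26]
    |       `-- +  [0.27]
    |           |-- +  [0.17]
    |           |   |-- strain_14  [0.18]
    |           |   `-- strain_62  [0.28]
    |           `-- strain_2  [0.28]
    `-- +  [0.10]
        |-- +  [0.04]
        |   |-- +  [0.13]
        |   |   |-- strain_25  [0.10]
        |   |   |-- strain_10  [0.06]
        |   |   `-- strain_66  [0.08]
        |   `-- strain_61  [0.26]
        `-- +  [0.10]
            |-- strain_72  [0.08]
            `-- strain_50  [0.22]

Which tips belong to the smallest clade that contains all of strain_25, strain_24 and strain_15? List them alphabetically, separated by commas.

strain_10, strain_12, strain_14, strain_15, strain_2, strain_21, strain_24, strain_25, strain_27, strain_29, strain_32, strain_47, strain_50, strain_61, strain_62, strain_66, strain_68, strain_72, strain_75, strain_8, strain_82, strain_86, strain_9

Tracing strain_25: it sits inside (strain_25,strain_10,strain_66).
Tracing strain_24: it sits inside (strain_32,strain_24).
Tracing strain_15: it sits inside (strain_21,strain_15).
The smallest clade enclosing all 3 is the whole tree (their MRCA is the root), so the answer is all 23 tips in alphabetical order.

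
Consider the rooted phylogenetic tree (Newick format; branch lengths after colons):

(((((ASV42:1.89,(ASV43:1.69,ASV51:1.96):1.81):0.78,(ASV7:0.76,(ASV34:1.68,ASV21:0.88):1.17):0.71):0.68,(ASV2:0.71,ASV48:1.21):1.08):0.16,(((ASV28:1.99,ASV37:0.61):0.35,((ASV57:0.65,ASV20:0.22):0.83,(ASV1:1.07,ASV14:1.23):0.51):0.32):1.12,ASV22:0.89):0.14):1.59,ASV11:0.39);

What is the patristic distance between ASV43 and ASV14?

8.44

The path runs ASV43 → … → MRCA → … → ASV14; the MRCA is the node subtending ((((ASV42,(ASV43,ASV51)),(ASV7,(ASV34,ASV21))),(ASV2,ASV48)),(((ASV28,ASV37),((ASV57,ASV20),(ASV1,ASV14))),ASV22)).
Branch lengths along that path: 1.69 + 1.81 + 0.78 + 0.68 + 0.16 + 0.14 + 1.12 + 0.32 + 0.51 + 1.23 = 8.44.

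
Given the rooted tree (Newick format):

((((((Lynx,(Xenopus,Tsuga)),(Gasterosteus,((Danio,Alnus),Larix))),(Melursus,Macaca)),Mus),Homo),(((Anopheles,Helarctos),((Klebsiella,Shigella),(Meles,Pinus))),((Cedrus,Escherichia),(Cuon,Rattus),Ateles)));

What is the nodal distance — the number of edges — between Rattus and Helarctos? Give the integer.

6

The MRCA of Rattus and Helarctos is the node subtending (((Anopheles,Helarctos),((Klebsiella,Shigella),(Meles,Pinus))),((Cedrus,Escherichia),(Cuon,Rattus),Ateles)).
From Rattus up to that node: 3 branches. From Helarctos up to the same node: 3 branches. Total: 3 + 3 = 6.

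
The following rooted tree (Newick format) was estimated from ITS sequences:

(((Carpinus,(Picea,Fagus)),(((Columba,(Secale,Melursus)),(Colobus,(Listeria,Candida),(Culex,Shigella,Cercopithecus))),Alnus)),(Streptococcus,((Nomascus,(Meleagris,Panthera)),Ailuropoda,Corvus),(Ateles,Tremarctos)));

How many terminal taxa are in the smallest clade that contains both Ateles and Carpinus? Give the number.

The MRCA of Ateles and Carpinus is the root, so the clade is the entire tree.
That clade contains 21 terminal taxa: Ailuropoda, Alnus, Ateles, Candida, Carpinus, Cercopithecus, Colobus, Columba, Corvus, Culex, Fagus, Listeria, Meleagris, Melursus, Nomascus, Panthera, Picea, Secale, Shigella, Streptococcus, Tremarctos.

21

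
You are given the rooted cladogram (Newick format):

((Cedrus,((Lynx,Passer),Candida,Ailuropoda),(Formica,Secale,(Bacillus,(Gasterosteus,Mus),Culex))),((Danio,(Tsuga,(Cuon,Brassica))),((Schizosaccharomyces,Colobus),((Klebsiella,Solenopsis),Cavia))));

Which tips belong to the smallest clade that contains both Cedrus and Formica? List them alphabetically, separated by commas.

Ailuropoda, Bacillus, Candida, Cedrus, Culex, Formica, Gasterosteus, Lynx, Mus, Passer, Secale

Tracing Cedrus: it sits inside (Cedrus,((Lynx,Passer),Candida,Ailuropoda),(Formica,Secale,(Bacillus,(Gasterosteus,Mus),Culex))).
Tracing Formica: it sits inside (Formica,Secale,(Bacillus,(Gasterosteus,Mus),Culex)).
The smallest clade enclosing both is (Cedrus,((Lynx,Passer),Candida,Ailuropoda),(Formica,Secale,(Bacillus,(Gasterosteus,Mus),Culex))); the answer is its 11 terminal taxa in alphabetical order.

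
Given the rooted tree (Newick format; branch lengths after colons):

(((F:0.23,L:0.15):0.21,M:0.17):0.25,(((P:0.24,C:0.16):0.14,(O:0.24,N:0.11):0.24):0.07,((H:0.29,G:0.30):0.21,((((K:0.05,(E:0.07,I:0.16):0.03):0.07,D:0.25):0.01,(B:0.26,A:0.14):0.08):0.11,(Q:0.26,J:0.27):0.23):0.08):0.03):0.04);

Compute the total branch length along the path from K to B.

0.47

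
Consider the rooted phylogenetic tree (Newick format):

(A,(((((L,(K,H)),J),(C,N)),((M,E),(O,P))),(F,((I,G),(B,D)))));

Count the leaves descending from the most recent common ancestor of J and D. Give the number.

The MRCA of J and D is the node subtending (((((L,(K,H)),J),(C,N)),((M,E),(O,P))),(F,((I,G),(B,D)))).
That clade contains 15 terminal taxa: B, C, D, E, F, G, H, I, J, K, L, M, N, O, P.

15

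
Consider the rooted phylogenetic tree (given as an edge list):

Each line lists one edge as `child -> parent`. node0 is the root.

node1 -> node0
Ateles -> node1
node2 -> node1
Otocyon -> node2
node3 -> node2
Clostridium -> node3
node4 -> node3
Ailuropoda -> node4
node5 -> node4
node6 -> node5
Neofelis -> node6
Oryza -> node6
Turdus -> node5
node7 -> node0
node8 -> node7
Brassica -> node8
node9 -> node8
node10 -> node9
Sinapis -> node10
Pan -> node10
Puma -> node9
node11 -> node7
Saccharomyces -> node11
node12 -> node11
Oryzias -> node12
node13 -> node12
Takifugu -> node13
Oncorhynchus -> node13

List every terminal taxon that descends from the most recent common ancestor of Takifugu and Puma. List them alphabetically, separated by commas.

Brassica, Oncorhynchus, Oryzias, Pan, Puma, Saccharomyces, Sinapis, Takifugu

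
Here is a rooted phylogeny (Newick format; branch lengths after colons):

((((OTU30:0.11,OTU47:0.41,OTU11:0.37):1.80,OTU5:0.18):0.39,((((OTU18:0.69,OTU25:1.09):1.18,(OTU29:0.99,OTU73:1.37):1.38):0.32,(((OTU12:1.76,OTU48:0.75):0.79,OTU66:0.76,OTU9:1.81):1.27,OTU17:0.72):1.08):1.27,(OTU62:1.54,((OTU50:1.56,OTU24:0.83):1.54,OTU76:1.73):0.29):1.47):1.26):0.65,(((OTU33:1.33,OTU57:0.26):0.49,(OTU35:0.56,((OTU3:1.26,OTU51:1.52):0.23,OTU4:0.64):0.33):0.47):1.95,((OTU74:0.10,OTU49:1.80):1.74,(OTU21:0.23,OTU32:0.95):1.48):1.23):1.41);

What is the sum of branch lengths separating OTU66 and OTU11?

The path runs OTU66 → … → MRCA → … → OTU11; the MRCA is the node subtending (((OTU30,OTU47,OTU11),OTU5),((((OTU18,OTU25),(OTU29,OTU73)),(((OTU12,OTU48),OTU66,OTU9),OTU17)),(OTU62,((OTU50,OTU24),OTU76)))).
Branch lengths along that path: 0.76 + 1.27 + 1.08 + 1.27 + 1.26 + 0.39 + 1.80 + 0.37 = 8.20.

8.20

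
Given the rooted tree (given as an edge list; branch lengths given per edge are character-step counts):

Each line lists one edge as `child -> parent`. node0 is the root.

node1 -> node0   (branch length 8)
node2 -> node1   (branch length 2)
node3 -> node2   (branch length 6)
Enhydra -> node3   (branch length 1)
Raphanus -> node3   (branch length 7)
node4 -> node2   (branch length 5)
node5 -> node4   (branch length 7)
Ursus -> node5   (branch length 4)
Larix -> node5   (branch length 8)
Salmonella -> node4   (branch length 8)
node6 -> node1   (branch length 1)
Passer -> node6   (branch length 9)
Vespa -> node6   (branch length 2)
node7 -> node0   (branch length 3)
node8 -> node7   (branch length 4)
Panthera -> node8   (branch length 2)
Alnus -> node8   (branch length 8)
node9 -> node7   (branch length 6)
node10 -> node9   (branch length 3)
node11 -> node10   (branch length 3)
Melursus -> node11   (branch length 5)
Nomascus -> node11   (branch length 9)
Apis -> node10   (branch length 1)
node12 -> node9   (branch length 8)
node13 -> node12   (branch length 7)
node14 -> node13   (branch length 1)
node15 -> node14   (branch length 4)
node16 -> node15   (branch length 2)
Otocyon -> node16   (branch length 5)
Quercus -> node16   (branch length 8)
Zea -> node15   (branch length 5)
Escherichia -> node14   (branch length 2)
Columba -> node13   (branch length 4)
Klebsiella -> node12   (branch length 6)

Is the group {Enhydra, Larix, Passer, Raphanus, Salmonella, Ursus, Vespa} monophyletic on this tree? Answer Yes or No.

The most recent common ancestor of these taxa subtends (((Enhydra,Raphanus),((Ursus,Larix),Salmonella)),(Passer,Vespa)).
That clade has exactly 7 tips — every listed taxon and nothing else — so the group is monophyletic.

Yes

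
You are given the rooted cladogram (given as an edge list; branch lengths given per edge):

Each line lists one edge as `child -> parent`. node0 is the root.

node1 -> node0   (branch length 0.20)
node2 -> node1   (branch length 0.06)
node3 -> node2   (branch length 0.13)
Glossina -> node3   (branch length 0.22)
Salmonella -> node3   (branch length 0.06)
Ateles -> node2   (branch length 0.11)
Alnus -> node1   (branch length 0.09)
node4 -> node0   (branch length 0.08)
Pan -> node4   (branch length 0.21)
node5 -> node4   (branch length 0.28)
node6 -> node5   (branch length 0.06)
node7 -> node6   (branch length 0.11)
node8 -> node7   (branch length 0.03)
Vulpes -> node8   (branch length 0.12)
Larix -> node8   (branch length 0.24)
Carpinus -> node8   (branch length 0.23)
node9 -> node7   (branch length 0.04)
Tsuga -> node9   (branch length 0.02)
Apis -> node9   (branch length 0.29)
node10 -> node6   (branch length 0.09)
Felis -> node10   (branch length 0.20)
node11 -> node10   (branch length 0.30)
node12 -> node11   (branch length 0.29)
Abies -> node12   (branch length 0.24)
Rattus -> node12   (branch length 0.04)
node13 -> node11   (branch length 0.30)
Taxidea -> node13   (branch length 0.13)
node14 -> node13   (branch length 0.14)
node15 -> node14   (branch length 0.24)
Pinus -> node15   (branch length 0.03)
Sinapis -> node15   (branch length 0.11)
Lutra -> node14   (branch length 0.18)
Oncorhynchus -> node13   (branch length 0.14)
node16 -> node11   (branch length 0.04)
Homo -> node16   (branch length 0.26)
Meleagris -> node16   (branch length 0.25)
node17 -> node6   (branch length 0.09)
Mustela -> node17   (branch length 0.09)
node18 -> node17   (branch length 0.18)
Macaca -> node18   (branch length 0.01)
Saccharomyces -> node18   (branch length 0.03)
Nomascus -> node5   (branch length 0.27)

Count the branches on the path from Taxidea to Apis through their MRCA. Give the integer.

7

The MRCA of Taxidea and Apis is the node subtending (((Vulpes,Larix,Carpinus),(Tsuga,Apis)),(Felis,((Abies,Rattus),(Taxidea,((Pinus,Sinapis),Lutra),Oncorhynchus),(Homo,Meleagris))),(Mustela,(Macaca,Saccharomyces))).
From Taxidea up to that node: 4 branches. From Apis up to the same node: 3 branches. Total: 4 + 3 = 7.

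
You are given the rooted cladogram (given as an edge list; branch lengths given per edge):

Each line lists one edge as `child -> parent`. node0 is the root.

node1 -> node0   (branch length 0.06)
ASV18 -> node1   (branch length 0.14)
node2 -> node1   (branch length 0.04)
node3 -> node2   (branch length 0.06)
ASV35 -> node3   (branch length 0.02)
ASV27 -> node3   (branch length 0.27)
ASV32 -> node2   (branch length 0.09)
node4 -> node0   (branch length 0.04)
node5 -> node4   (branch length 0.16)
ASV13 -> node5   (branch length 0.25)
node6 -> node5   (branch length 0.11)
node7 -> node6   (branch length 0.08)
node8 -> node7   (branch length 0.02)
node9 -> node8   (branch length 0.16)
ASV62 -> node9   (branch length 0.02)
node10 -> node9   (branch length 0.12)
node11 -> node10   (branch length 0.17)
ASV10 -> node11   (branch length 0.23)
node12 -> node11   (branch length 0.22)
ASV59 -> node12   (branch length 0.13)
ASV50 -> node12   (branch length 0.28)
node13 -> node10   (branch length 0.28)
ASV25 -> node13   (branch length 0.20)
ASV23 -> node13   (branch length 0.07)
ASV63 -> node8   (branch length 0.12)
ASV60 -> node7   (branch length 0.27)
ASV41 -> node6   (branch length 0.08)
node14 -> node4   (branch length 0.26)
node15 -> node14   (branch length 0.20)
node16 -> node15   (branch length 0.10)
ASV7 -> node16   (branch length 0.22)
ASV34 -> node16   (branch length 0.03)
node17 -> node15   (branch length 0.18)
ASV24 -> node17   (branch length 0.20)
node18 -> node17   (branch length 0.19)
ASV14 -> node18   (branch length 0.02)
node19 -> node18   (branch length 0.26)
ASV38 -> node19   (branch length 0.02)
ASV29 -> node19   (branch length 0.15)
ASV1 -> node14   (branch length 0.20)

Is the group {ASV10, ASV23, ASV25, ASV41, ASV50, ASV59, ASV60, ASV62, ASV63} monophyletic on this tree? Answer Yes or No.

The most recent common ancestor of these taxa subtends ((((ASV62,((ASV10,(ASV59,ASV50)),(ASV25,ASV23))),ASV63),ASV60),ASV41).
That clade has exactly 9 tips — every listed taxon and nothing else — so the group is monophyletic.

Yes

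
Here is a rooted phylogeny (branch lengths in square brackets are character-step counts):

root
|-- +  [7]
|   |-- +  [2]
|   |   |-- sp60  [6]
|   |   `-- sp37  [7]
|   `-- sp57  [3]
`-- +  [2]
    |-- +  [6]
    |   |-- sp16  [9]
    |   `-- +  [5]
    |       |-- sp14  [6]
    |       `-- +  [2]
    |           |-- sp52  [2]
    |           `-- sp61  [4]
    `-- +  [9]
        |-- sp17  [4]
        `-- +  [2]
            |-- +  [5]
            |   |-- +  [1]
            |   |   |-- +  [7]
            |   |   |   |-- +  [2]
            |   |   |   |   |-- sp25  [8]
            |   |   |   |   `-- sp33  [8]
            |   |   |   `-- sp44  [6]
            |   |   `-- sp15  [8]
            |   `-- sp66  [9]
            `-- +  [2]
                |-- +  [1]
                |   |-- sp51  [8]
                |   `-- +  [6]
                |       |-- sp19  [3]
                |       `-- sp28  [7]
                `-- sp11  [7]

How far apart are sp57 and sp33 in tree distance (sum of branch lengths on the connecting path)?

46

The path runs sp57 → … → MRCA → … → sp33; the MRCA is the root of the tree.
Branch lengths along that path: 3 + 7 + 2 + 9 + 2 + 5 + 1 + 7 + 2 + 8 = 46.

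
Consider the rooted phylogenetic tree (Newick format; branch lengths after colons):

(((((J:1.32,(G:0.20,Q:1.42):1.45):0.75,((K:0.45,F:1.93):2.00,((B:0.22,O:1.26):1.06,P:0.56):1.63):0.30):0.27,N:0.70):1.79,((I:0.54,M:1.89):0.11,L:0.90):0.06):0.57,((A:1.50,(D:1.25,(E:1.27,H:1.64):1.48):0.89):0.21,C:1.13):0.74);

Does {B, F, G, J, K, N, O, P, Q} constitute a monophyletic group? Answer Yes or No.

Yes

The most recent common ancestor of these taxa subtends (((J,(G,Q)),((K,F),((B,O),P))),N).
That clade has exactly 9 tips — every listed taxon and nothing else — so the group is monophyletic.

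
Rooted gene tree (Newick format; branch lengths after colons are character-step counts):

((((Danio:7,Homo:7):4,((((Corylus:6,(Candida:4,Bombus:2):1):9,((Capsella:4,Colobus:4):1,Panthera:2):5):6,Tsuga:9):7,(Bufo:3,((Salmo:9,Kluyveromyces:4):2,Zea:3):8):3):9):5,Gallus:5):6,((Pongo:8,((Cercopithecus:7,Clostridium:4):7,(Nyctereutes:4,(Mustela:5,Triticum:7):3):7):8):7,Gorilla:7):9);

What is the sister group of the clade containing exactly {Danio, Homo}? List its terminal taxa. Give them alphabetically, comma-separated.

Bombus, Bufo, Candida, Capsella, Colobus, Corylus, Kluyveromyces, Panthera, Salmo, Tsuga, Zea

The clade containing exactly {Danio, Homo} attaches to the tree at the node subtending ((Danio,Homo),((((Corylus,(Candida,Bombus)),((Capsella,Colobus),Panthera)),Tsuga),(Bufo,((Salmo,Kluyveromyces),Zea)))).
The other lineage descending from that same node — the sister group — is ((((Corylus,(Candida,Bombus)),((Capsella,Colobus),Panthera)),Tsuga),(Bufo,((Salmo,Kluyveromyces),Zea))); its 11 tips in alphabetical order are the answer.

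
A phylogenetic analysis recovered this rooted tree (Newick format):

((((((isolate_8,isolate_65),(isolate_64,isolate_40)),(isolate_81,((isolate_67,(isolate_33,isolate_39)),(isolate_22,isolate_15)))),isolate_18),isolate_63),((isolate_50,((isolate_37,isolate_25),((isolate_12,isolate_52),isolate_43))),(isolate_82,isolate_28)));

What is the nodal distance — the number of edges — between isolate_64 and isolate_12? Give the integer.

The MRCA of isolate_64 and isolate_12 is the root of the tree.
From isolate_64 up to that node: 6 branches. From isolate_12 up to the same node: 6 branches. Total: 6 + 6 = 12.

12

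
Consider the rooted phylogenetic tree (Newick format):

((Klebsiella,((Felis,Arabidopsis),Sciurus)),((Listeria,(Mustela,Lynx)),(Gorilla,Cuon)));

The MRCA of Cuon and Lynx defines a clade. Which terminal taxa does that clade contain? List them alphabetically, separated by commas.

Tracing Cuon: it sits inside (Gorilla,Cuon).
Tracing Lynx: it sits inside (Mustela,Lynx).
The smallest clade enclosing both is ((Listeria,(Mustela,Lynx)),(Gorilla,Cuon)); the answer is its 5 terminal taxa in alphabetical order.

Cuon, Gorilla, Listeria, Lynx, Mustela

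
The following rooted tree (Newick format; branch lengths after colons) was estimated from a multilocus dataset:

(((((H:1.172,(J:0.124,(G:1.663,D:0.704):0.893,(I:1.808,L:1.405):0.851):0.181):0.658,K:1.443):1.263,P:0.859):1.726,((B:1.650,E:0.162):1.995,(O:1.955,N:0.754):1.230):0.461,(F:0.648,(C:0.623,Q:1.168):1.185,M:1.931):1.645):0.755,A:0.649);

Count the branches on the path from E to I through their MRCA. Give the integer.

9

The MRCA of E and I is the node subtending ((((H,(J,(G,D),(I,L))),K),P),((B,E),(O,N)),(F,(C,Q),M)).
From E up to that node: 3 branches. From I up to the same node: 6 branches. Total: 3 + 6 = 9.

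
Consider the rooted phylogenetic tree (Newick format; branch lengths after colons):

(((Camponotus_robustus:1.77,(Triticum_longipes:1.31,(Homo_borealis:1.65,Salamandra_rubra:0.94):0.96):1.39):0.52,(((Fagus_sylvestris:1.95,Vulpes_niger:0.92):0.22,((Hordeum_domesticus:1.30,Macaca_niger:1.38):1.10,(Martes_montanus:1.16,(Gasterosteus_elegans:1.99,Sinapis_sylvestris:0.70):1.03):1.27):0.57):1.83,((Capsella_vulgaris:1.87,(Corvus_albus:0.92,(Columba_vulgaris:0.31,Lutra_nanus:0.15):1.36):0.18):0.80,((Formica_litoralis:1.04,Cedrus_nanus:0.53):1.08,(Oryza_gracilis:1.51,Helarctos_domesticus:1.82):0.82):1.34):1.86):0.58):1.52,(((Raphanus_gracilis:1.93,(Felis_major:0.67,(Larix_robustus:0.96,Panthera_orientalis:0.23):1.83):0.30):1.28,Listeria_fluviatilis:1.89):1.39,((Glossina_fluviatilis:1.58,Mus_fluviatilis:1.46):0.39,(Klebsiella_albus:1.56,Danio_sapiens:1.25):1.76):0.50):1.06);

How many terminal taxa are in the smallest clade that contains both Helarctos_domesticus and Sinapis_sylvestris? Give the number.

15

The MRCA of Helarctos_domesticus and Sinapis_sylvestris is the node subtending (((Fagus_sylvestris,Vulpes_niger),((Hordeum_domesticus,Macaca_niger),(Martes_montanus,(Gasterosteus_elegans,Sinapis_sylvestris)))),((Capsella_vulgaris,(Corvus_albus,(Columba_vulgaris,Lutra_nanus))),((Formica_litoralis,Cedrus_nanus),(Oryza_gracilis,Helarctos_domesticus)))).
That clade contains 15 terminal taxa: Capsella_vulgaris, Cedrus_nanus, Columba_vulgaris, Corvus_albus, Fagus_sylvestris, Formica_litoralis, Gasterosteus_elegans, Helarctos_domesticus, Hordeum_domesticus, Lutra_nanus, Macaca_niger, Martes_montanus, Oryza_gracilis, Sinapis_sylvestris, Vulpes_niger.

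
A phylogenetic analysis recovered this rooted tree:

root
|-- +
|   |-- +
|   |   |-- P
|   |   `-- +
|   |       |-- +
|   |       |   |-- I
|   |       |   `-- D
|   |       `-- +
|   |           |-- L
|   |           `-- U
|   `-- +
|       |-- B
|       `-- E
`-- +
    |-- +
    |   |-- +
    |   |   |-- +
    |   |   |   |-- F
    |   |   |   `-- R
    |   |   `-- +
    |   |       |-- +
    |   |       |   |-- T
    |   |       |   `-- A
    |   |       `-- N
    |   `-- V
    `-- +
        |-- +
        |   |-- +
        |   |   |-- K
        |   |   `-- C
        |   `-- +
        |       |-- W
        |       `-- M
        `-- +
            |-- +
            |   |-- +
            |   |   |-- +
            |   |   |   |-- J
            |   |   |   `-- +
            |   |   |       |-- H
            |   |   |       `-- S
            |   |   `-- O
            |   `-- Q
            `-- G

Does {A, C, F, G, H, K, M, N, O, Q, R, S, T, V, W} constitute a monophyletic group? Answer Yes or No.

The MRCA of the listed taxa subtends ((((F,R),((T,A),N)),V),(((K,C),(W,M)),((((J,(H,S)),O),Q),G))).
That clade also contains J, which is not in the proposed group, so the group is not monophyletic.

No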